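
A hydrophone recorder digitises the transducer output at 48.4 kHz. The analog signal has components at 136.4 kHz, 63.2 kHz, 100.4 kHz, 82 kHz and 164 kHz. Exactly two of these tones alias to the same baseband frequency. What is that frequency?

fs/2 = 24.2 kHz.
136.4 kHz mod fs = 39.6 kHz.
39.6 kHz > fs/2 = 24.2 kHz, folds to fs − 39.6 kHz = 8.8 kHz.
63.2 kHz mod fs = 14.8 kHz.
14.8 kHz ≤ fs/2 = 24.2 kHz, appears at 14.8 kHz.
100.4 kHz mod fs = 3.6 kHz.
3.6 kHz ≤ fs/2 = 24.2 kHz, appears at 3.6 kHz.
82 kHz mod fs = 33.6 kHz.
33.6 kHz > fs/2 = 24.2 kHz, folds to fs − 33.6 kHz = 14.8 kHz.
164 kHz mod fs = 18.8 kHz.
18.8 kHz ≤ fs/2 = 24.2 kHz, appears at 18.8 kHz.
63.2 kHz and 82 kHz both map to 14.8 kHz.

14.8 kHz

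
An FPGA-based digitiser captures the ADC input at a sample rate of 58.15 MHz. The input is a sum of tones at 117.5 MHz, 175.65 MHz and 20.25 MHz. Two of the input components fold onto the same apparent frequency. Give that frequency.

1.2 MHz

fs/2 = 29.075 MHz.
117.5 MHz mod fs = 1.2 MHz.
1.2 MHz ≤ fs/2 = 29.075 MHz, appears at 1.2 MHz.
175.65 MHz mod fs = 1.2 MHz.
1.2 MHz ≤ fs/2 = 29.075 MHz, appears at 1.2 MHz.
20.25 MHz ≤ fs/2 = 29.075 MHz, passes unchanged.
117.5 MHz and 175.65 MHz both map to 1.2 MHz.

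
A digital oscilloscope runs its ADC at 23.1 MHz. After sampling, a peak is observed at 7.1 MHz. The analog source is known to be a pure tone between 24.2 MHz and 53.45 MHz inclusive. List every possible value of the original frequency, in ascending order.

30.2 MHz, 39.1 MHz, 53.3 MHz

Frequencies that alias to 7.1 MHz are k·fs ± 7.1 MHz for integer k ≥ 0.
k=0: 7.1 MHz.
k=1: 16 MHz, 30.2 MHz.
k=2: 39.1 MHz, 53.3 MHz.
k=3: 62.2 MHz, 76.4 MHz.
Within [24.2 MHz, 53.45 MHz]: 30.2 MHz, 39.1 MHz, 53.3 MHz.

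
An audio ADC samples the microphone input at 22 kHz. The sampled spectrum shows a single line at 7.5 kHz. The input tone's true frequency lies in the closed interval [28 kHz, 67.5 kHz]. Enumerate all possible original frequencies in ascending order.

29.5 kHz, 36.5 kHz, 51.5 kHz, 58.5 kHz

Frequencies that alias to 7.5 kHz are k·fs ± 7.5 kHz for integer k ≥ 0.
k=0: 7.5 kHz.
k=1: 14.5 kHz, 29.5 kHz.
k=2: 36.5 kHz, 51.5 kHz.
k=3: 58.5 kHz, 73.5 kHz.
k=4: 80.5 kHz, 95.5 kHz.
Within [28 kHz, 67.5 kHz]: 29.5 kHz, 36.5 kHz, 51.5 kHz, 58.5 kHz.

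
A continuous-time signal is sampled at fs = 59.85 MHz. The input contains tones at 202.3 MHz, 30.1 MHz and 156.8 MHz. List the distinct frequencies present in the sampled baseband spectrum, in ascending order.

22.75 MHz, 29.75 MHz

fs/2 = 29.925 MHz.
202.3 MHz mod fs = 22.75 MHz.
22.75 MHz ≤ fs/2 = 29.925 MHz, appears at 22.75 MHz.
30.1 MHz > fs/2 = 29.925 MHz, folds to fs − 30.1 MHz = 29.75 MHz.
156.8 MHz mod fs = 37.1 MHz.
37.1 MHz > fs/2 = 29.925 MHz, folds to fs − 37.1 MHz = 22.75 MHz.
Distinct values: {22.75 MHz, 29.75 MHz}.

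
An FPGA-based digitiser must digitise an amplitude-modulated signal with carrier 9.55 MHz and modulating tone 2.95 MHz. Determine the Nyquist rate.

25 MHz

AM sidebands sit at fc ± fm = 6.6 MHz and 12.5 MHz.
Highest-frequency component: 12.5 MHz.
Nyquist rate = 2 × 12.5 MHz = 25 MHz.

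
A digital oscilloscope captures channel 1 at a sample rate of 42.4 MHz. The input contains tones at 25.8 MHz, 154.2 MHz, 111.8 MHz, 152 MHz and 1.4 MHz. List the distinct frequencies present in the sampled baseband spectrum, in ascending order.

fs/2 = 21.2 MHz.
25.8 MHz > fs/2 = 21.2 MHz, folds to fs − 25.8 MHz = 16.6 MHz.
154.2 MHz mod fs = 27 MHz.
27 MHz > fs/2 = 21.2 MHz, folds to fs − 27 MHz = 15.4 MHz.
111.8 MHz mod fs = 27 MHz.
27 MHz > fs/2 = 21.2 MHz, folds to fs − 27 MHz = 15.4 MHz.
152 MHz mod fs = 24.8 MHz.
24.8 MHz > fs/2 = 21.2 MHz, folds to fs − 24.8 MHz = 17.6 MHz.
1.4 MHz ≤ fs/2 = 21.2 MHz, passes unchanged.
Distinct values: {1.4 MHz, 15.4 MHz, 16.6 MHz, 17.6 MHz}.

1.4 MHz, 15.4 MHz, 16.6 MHz, 17.6 MHz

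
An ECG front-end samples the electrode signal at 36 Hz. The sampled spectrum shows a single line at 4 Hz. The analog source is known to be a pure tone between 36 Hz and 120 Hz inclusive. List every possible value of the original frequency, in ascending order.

40 Hz, 68 Hz, 76 Hz, 104 Hz, 112 Hz

Frequencies that alias to 4 Hz are k·fs ± 4 Hz for integer k ≥ 0.
k=0: 4 Hz.
k=1: 32 Hz, 40 Hz.
k=2: 68 Hz, 76 Hz.
k=3: 104 Hz, 112 Hz.
k=4: 140 Hz, 148 Hz.
Within [36 Hz, 120 Hz]: 40 Hz, 68 Hz, 76 Hz, 104 Hz, 112 Hz.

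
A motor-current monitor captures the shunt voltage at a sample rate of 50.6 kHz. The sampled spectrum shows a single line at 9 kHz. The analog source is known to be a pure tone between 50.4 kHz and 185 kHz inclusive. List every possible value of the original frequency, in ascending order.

59.6 kHz, 92.2 kHz, 110.2 kHz, 142.8 kHz, 160.8 kHz

Frequencies that alias to 9 kHz are k·fs ± 9 kHz for integer k ≥ 0.
k=0: 9 kHz.
k=1: 41.6 kHz, 59.6 kHz.
k=2: 92.2 kHz, 110.2 kHz.
k=3: 142.8 kHz, 160.8 kHz.
k=4: 193.4 kHz, 211.4 kHz.
Within [50.4 kHz, 185 kHz]: 59.6 kHz, 92.2 kHz, 110.2 kHz, 142.8 kHz, 160.8 kHz.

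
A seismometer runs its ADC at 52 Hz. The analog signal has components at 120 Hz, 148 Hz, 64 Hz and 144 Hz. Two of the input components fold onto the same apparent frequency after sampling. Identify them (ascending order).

fs/2 = 26 Hz.
120 Hz mod fs = 16 Hz.
16 Hz ≤ fs/2 = 26 Hz, appears at 16 Hz.
148 Hz mod fs = 44 Hz.
44 Hz > fs/2 = 26 Hz, folds to fs − 44 Hz = 8 Hz.
64 Hz mod fs = 12 Hz.
12 Hz ≤ fs/2 = 26 Hz, appears at 12 Hz.
144 Hz mod fs = 40 Hz.
40 Hz > fs/2 = 26 Hz, folds to fs − 40 Hz = 12 Hz.
64 Hz and 144 Hz both map to 12 Hz.

64 Hz, 144 Hz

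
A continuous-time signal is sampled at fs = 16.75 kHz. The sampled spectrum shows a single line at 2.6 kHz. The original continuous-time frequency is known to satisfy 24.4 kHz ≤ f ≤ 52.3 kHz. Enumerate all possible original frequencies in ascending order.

30.9 kHz, 36.1 kHz, 47.65 kHz

Frequencies that alias to 2.6 kHz are k·fs ± 2.6 kHz for integer k ≥ 0.
k=0: 2.6 kHz.
k=1: 14.15 kHz, 19.35 kHz.
k=2: 30.9 kHz, 36.1 kHz.
k=3: 47.65 kHz, 52.85 kHz.
k=4: 64.4 kHz, 69.6 kHz.
Within [24.4 kHz, 52.3 kHz]: 30.9 kHz, 36.1 kHz, 47.65 kHz.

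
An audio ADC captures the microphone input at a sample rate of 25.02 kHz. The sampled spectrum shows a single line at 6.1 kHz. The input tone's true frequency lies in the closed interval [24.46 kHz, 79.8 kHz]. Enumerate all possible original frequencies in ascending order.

Frequencies that alias to 6.1 kHz are k·fs ± 6.1 kHz for integer k ≥ 0.
k=0: 6.1 kHz.
k=1: 18.92 kHz, 31.12 kHz.
k=2: 43.94 kHz, 56.14 kHz.
k=3: 68.96 kHz, 81.16 kHz.
k=4: 93.98 kHz, 106.18 kHz.
Within [24.46 kHz, 79.8 kHz]: 31.12 kHz, 43.94 kHz, 56.14 kHz, 68.96 kHz.

31.12 kHz, 43.94 kHz, 56.14 kHz, 68.96 kHz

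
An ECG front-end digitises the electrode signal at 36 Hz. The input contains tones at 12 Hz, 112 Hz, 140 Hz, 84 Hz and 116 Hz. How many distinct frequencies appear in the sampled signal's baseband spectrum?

fs/2 = 18 Hz.
12 Hz ≤ fs/2 = 18 Hz, passes unchanged.
112 Hz mod fs = 4 Hz.
4 Hz ≤ fs/2 = 18 Hz, appears at 4 Hz.
140 Hz mod fs = 32 Hz.
32 Hz > fs/2 = 18 Hz, folds to fs − 32 Hz = 4 Hz.
84 Hz mod fs = 12 Hz.
12 Hz ≤ fs/2 = 18 Hz, appears at 12 Hz.
116 Hz mod fs = 8 Hz.
8 Hz ≤ fs/2 = 18 Hz, appears at 8 Hz.
Distinct values: {4 Hz, 8 Hz, 12 Hz} → 3.

3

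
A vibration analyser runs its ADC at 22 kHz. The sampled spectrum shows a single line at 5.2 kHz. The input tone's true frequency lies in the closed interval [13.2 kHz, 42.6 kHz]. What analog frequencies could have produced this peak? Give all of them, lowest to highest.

Frequencies that alias to 5.2 kHz are k·fs ± 5.2 kHz for integer k ≥ 0.
k=0: 5.2 kHz.
k=1: 16.8 kHz, 27.2 kHz.
k=2: 38.8 kHz, 49.2 kHz.
k=3: 60.8 kHz, 71.2 kHz.
Within [13.2 kHz, 42.6 kHz]: 16.8 kHz, 27.2 kHz, 38.8 kHz.

16.8 kHz, 27.2 kHz, 38.8 kHz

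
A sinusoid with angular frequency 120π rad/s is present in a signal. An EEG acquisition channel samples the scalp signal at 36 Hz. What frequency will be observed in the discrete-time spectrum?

ω = 120π rad/s → f = ω/(2π) = 60 Hz.
60 Hz mod fs = 24 Hz.
24 Hz > fs/2 = 18 Hz, folds to fs − 24 Hz = 12 Hz.

12 Hz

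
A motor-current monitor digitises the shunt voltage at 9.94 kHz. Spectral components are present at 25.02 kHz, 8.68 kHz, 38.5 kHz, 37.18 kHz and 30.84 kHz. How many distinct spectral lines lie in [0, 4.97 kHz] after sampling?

fs/2 = 4.97 kHz.
25.02 kHz mod fs = 5.14 kHz.
5.14 kHz > fs/2 = 4.97 kHz, folds to fs − 5.14 kHz = 4.8 kHz.
8.68 kHz > fs/2 = 4.97 kHz, folds to fs − 8.68 kHz = 1.26 kHz.
38.5 kHz mod fs = 8.68 kHz.
8.68 kHz > fs/2 = 4.97 kHz, folds to fs − 8.68 kHz = 1.26 kHz.
37.18 kHz mod fs = 7.36 kHz.
7.36 kHz > fs/2 = 4.97 kHz, folds to fs − 7.36 kHz = 2.58 kHz.
30.84 kHz mod fs = 1.02 kHz.
1.02 kHz ≤ fs/2 = 4.97 kHz, appears at 1.02 kHz.
Distinct values: {1.02 kHz, 1.26 kHz, 2.58 kHz, 4.8 kHz} → 4.

4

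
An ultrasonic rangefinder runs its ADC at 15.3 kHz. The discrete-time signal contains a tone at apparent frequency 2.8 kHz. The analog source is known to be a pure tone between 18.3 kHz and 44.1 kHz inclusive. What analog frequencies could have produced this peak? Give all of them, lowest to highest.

27.8 kHz, 33.4 kHz, 43.1 kHz

Frequencies that alias to 2.8 kHz are k·fs ± 2.8 kHz for integer k ≥ 0.
k=0: 2.8 kHz.
k=1: 12.5 kHz, 18.1 kHz.
k=2: 27.8 kHz, 33.4 kHz.
k=3: 43.1 kHz, 48.7 kHz.
k=4: 58.4 kHz, 64 kHz.
Within [18.3 kHz, 44.1 kHz]: 27.8 kHz, 33.4 kHz, 43.1 kHz.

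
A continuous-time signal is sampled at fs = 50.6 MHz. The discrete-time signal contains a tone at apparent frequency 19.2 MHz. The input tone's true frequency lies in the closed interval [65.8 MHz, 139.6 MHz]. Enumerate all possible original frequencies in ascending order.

Frequencies that alias to 19.2 MHz are k·fs ± 19.2 MHz for integer k ≥ 0.
k=0: 19.2 MHz.
k=1: 31.4 MHz, 69.8 MHz.
k=2: 82 MHz, 120.4 MHz.
k=3: 132.6 MHz, 171 MHz.
k=4: 183.2 MHz, 221.6 MHz.
Within [65.8 MHz, 139.6 MHz]: 69.8 MHz, 82 MHz, 120.4 MHz, 132.6 MHz.

69.8 MHz, 82 MHz, 120.4 MHz, 132.6 MHz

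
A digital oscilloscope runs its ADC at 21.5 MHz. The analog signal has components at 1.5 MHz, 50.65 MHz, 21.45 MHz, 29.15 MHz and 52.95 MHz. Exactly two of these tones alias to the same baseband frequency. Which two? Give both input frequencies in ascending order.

fs/2 = 10.75 MHz.
1.5 MHz ≤ fs/2 = 10.75 MHz, passes unchanged.
50.65 MHz mod fs = 7.65 MHz.
7.65 MHz ≤ fs/2 = 10.75 MHz, appears at 7.65 MHz.
21.45 MHz > fs/2 = 10.75 MHz, folds to fs − 21.45 MHz = 0.05 MHz.
29.15 MHz mod fs = 7.65 MHz.
7.65 MHz ≤ fs/2 = 10.75 MHz, appears at 7.65 MHz.
52.95 MHz mod fs = 9.95 MHz.
9.95 MHz ≤ fs/2 = 10.75 MHz, appears at 9.95 MHz.
29.15 MHz and 50.65 MHz both map to 7.65 MHz.

29.15 MHz, 50.65 MHz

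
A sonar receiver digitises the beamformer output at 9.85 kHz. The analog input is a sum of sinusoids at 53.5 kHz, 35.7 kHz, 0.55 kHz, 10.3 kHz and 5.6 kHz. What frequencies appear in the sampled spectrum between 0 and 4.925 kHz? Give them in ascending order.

0.45 kHz, 0.55 kHz, 3.7 kHz, 4.25 kHz

fs/2 = 4.925 kHz.
53.5 kHz mod fs = 4.25 kHz.
4.25 kHz ≤ fs/2 = 4.925 kHz, appears at 4.25 kHz.
35.7 kHz mod fs = 6.15 kHz.
6.15 kHz > fs/2 = 4.925 kHz, folds to fs − 6.15 kHz = 3.7 kHz.
0.55 kHz ≤ fs/2 = 4.925 kHz, passes unchanged.
10.3 kHz mod fs = 0.45 kHz.
0.45 kHz ≤ fs/2 = 4.925 kHz, appears at 0.45 kHz.
5.6 kHz > fs/2 = 4.925 kHz, folds to fs − 5.6 kHz = 4.25 kHz.
Distinct values: {0.45 kHz, 0.55 kHz, 3.7 kHz, 4.25 kHz}.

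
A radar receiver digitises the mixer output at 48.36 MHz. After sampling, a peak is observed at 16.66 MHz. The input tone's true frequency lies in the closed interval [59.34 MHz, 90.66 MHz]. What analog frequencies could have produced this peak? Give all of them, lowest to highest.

65.02 MHz, 80.06 MHz

Frequencies that alias to 16.66 MHz are k·fs ± 16.66 MHz for integer k ≥ 0.
k=0: 16.66 MHz.
k=1: 31.7 MHz, 65.02 MHz.
k=2: 80.06 MHz, 113.38 MHz.
k=3: 128.42 MHz, 161.74 MHz.
Within [59.34 MHz, 90.66 MHz]: 65.02 MHz, 80.06 MHz.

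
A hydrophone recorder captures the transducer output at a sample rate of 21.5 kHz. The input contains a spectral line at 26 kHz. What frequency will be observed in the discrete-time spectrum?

26 kHz mod fs = 4.5 kHz.
4.5 kHz ≤ fs/2 = 10.75 kHz, appears at 4.5 kHz.

4.5 kHz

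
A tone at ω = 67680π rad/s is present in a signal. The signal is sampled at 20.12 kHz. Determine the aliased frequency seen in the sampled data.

6.4 kHz

ω = 67680π rad/s → f = ω/(2π) = 33840 Hz = 33.84 kHz.
33.84 kHz mod fs = 13.72 kHz.
13.72 kHz > fs/2 = 10.06 kHz, folds to fs − 13.72 kHz = 6.4 kHz.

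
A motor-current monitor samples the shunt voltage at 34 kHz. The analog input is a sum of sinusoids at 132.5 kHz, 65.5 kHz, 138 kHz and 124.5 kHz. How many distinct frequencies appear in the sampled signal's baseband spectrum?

4

fs/2 = 17 kHz.
132.5 kHz mod fs = 30.5 kHz.
30.5 kHz > fs/2 = 17 kHz, folds to fs − 30.5 kHz = 3.5 kHz.
65.5 kHz mod fs = 31.5 kHz.
31.5 kHz > fs/2 = 17 kHz, folds to fs − 31.5 kHz = 2.5 kHz.
138 kHz mod fs = 2 kHz.
2 kHz ≤ fs/2 = 17 kHz, appears at 2 kHz.
124.5 kHz mod fs = 22.5 kHz.
22.5 kHz > fs/2 = 17 kHz, folds to fs − 22.5 kHz = 11.5 kHz.
Distinct values: {2 kHz, 2.5 kHz, 3.5 kHz, 11.5 kHz} → 4.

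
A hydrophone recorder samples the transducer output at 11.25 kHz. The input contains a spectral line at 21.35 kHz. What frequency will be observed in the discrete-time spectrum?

1.15 kHz

21.35 kHz mod fs = 10.1 kHz.
10.1 kHz > fs/2 = 5.625 kHz, folds to fs − 10.1 kHz = 1.15 kHz.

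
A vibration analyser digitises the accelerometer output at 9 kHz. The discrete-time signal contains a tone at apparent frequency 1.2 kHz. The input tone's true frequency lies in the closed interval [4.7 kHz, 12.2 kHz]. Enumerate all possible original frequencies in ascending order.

7.8 kHz, 10.2 kHz

Frequencies that alias to 1.2 kHz are k·fs ± 1.2 kHz for integer k ≥ 0.
k=0: 1.2 kHz.
k=1: 7.8 kHz, 10.2 kHz.
k=2: 16.8 kHz, 19.2 kHz.
Within [4.7 kHz, 12.2 kHz]: 7.8 kHz, 10.2 kHz.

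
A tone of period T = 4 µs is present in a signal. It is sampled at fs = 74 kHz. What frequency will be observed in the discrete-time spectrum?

28 kHz

T = 4 µs → f = 1/T = 250 kHz.
250 kHz mod fs = 28 kHz.
28 kHz ≤ fs/2 = 37 kHz, appears at 28 kHz.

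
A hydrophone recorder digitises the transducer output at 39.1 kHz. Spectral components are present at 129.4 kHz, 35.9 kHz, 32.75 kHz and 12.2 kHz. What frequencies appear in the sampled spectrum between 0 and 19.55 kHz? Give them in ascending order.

3.2 kHz, 6.35 kHz, 12.1 kHz, 12.2 kHz

fs/2 = 19.55 kHz.
129.4 kHz mod fs = 12.1 kHz.
12.1 kHz ≤ fs/2 = 19.55 kHz, appears at 12.1 kHz.
35.9 kHz > fs/2 = 19.55 kHz, folds to fs − 35.9 kHz = 3.2 kHz.
32.75 kHz > fs/2 = 19.55 kHz, folds to fs − 32.75 kHz = 6.35 kHz.
12.2 kHz ≤ fs/2 = 19.55 kHz, passes unchanged.
Distinct values: {3.2 kHz, 6.35 kHz, 12.1 kHz, 12.2 kHz}.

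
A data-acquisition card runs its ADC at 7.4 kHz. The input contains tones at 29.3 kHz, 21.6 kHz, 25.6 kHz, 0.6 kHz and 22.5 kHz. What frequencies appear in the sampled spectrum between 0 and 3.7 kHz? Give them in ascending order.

fs/2 = 3.7 kHz.
29.3 kHz mod fs = 7.1 kHz.
7.1 kHz > fs/2 = 3.7 kHz, folds to fs − 7.1 kHz = 0.3 kHz.
21.6 kHz mod fs = 6.8 kHz.
6.8 kHz > fs/2 = 3.7 kHz, folds to fs − 6.8 kHz = 0.6 kHz.
25.6 kHz mod fs = 3.4 kHz.
3.4 kHz ≤ fs/2 = 3.7 kHz, appears at 3.4 kHz.
0.6 kHz ≤ fs/2 = 3.7 kHz, passes unchanged.
22.5 kHz mod fs = 0.3 kHz.
0.3 kHz ≤ fs/2 = 3.7 kHz, appears at 0.3 kHz.
Distinct values: {0.3 kHz, 0.6 kHz, 3.4 kHz}.

0.3 kHz, 0.6 kHz, 3.4 kHz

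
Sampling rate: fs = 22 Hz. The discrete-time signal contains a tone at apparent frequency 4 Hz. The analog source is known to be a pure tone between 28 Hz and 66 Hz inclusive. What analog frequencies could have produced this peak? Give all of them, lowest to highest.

Frequencies that alias to 4 Hz are k·fs ± 4 Hz for integer k ≥ 0.
k=0: 4 Hz.
k=1: 18 Hz, 26 Hz.
k=2: 40 Hz, 48 Hz.
k=3: 62 Hz, 70 Hz.
k=4: 84 Hz, 92 Hz.
Within [28 Hz, 66 Hz]: 40 Hz, 48 Hz, 62 Hz.

40 Hz, 48 Hz, 62 Hz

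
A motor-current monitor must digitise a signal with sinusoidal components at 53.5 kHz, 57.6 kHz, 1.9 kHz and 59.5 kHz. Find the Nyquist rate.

119 kHz

Highest-frequency component: 59.5 kHz.
Nyquist rate = 2 × 59.5 kHz = 119 kHz.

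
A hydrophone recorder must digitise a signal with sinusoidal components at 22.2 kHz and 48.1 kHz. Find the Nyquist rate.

Highest-frequency component: 48.1 kHz.
Nyquist rate = 2 × 48.1 kHz = 96.2 kHz.

96.2 kHz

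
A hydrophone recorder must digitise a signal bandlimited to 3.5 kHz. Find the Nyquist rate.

Nyquist rate = 2 × 3.5 kHz = 7 kHz.

7 kHz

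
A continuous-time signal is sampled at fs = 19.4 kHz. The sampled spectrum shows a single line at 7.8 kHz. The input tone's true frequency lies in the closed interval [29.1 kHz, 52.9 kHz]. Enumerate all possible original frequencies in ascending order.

Frequencies that alias to 7.8 kHz are k·fs ± 7.8 kHz for integer k ≥ 0.
k=0: 7.8 kHz.
k=1: 11.6 kHz, 27.2 kHz.
k=2: 31 kHz, 46.6 kHz.
k=3: 50.4 kHz, 66 kHz.
k=4: 69.8 kHz, 85.4 kHz.
Within [29.1 kHz, 52.9 kHz]: 31 kHz, 46.6 kHz, 50.4 kHz.

31 kHz, 46.6 kHz, 50.4 kHz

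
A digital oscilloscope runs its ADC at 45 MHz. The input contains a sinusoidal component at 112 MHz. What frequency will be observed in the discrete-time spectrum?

112 MHz mod fs = 22 MHz.
22 MHz ≤ fs/2 = 22.5 MHz, appears at 22 MHz.

22 MHz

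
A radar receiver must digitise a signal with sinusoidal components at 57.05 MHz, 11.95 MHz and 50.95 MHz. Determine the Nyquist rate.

Highest-frequency component: 57.05 MHz.
Nyquist rate = 2 × 57.05 MHz = 114.1 MHz.

114.1 MHz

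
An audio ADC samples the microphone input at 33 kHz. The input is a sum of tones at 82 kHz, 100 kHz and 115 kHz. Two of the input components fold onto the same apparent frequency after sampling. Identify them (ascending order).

82 kHz, 115 kHz

fs/2 = 16.5 kHz.
82 kHz mod fs = 16 kHz.
16 kHz ≤ fs/2 = 16.5 kHz, appears at 16 kHz.
100 kHz mod fs = 1 kHz.
1 kHz ≤ fs/2 = 16.5 kHz, appears at 1 kHz.
115 kHz mod fs = 16 kHz.
16 kHz ≤ fs/2 = 16.5 kHz, appears at 16 kHz.
82 kHz and 115 kHz both map to 16 kHz.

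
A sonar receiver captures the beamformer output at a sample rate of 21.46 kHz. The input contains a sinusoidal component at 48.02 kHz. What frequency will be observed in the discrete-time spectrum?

5.1 kHz

48.02 kHz mod fs = 5.1 kHz.
5.1 kHz ≤ fs/2 = 10.73 kHz, appears at 5.1 kHz.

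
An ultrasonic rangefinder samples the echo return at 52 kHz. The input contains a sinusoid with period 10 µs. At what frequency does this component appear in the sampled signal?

T = 10 µs → f = 1/T = 100 kHz.
100 kHz mod fs = 48 kHz.
48 kHz > fs/2 = 26 kHz, folds to fs − 48 kHz = 4 kHz.

4 kHz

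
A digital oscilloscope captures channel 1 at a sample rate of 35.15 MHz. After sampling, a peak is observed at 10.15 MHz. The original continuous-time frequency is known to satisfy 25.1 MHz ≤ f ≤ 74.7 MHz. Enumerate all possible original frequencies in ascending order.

45.3 MHz, 60.15 MHz

Frequencies that alias to 10.15 MHz are k·fs ± 10.15 MHz for integer k ≥ 0.
k=0: 10.15 MHz.
k=1: 25 MHz, 45.3 MHz.
k=2: 60.15 MHz, 80.45 MHz.
k=3: 95.3 MHz, 115.6 MHz.
Within [25.1 MHz, 74.7 MHz]: 45.3 MHz, 60.15 MHz.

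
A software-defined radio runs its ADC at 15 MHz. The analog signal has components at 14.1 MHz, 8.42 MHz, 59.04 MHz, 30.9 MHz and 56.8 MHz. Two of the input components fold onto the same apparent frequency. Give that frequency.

fs/2 = 7.5 MHz.
14.1 MHz > fs/2 = 7.5 MHz, folds to fs − 14.1 MHz = 0.9 MHz.
8.42 MHz > fs/2 = 7.5 MHz, folds to fs − 8.42 MHz = 6.58 MHz.
59.04 MHz mod fs = 14.04 MHz.
14.04 MHz > fs/2 = 7.5 MHz, folds to fs − 14.04 MHz = 0.96 MHz.
30.9 MHz mod fs = 0.9 MHz.
0.9 MHz ≤ fs/2 = 7.5 MHz, appears at 0.9 MHz.
56.8 MHz mod fs = 11.8 MHz.
11.8 MHz > fs/2 = 7.5 MHz, folds to fs − 11.8 MHz = 3.2 MHz.
14.1 MHz and 30.9 MHz both map to 0.9 MHz.

0.9 MHz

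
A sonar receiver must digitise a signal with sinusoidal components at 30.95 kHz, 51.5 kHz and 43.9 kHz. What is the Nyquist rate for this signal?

Highest-frequency component: 51.5 kHz.
Nyquist rate = 2 × 51.5 kHz = 103 kHz.

103 kHz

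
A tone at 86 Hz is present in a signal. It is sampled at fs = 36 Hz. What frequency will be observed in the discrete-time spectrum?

14 Hz

86 Hz mod fs = 14 Hz.
14 Hz ≤ fs/2 = 18 Hz, appears at 14 Hz.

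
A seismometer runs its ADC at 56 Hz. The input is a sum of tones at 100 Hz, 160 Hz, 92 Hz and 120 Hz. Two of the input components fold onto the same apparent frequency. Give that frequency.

fs/2 = 28 Hz.
100 Hz mod fs = 44 Hz.
44 Hz > fs/2 = 28 Hz, folds to fs − 44 Hz = 12 Hz.
160 Hz mod fs = 48 Hz.
48 Hz > fs/2 = 28 Hz, folds to fs − 48 Hz = 8 Hz.
92 Hz mod fs = 36 Hz.
36 Hz > fs/2 = 28 Hz, folds to fs − 36 Hz = 20 Hz.
120 Hz mod fs = 8 Hz.
8 Hz ≤ fs/2 = 28 Hz, appears at 8 Hz.
120 Hz and 160 Hz both map to 8 Hz.

8 Hz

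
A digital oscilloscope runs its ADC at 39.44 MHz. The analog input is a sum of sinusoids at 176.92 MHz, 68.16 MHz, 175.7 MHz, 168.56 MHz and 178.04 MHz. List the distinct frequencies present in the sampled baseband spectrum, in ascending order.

10.72 MHz, 10.8 MHz, 17.94 MHz, 19.16 MHz

fs/2 = 19.72 MHz.
176.92 MHz mod fs = 19.16 MHz.
19.16 MHz ≤ fs/2 = 19.72 MHz, appears at 19.16 MHz.
68.16 MHz mod fs = 28.72 MHz.
28.72 MHz > fs/2 = 19.72 MHz, folds to fs − 28.72 MHz = 10.72 MHz.
175.7 MHz mod fs = 17.94 MHz.
17.94 MHz ≤ fs/2 = 19.72 MHz, appears at 17.94 MHz.
168.56 MHz mod fs = 10.8 MHz.
10.8 MHz ≤ fs/2 = 19.72 MHz, appears at 10.8 MHz.
178.04 MHz mod fs = 20.28 MHz.
20.28 MHz > fs/2 = 19.72 MHz, folds to fs − 20.28 MHz = 19.16 MHz.
Distinct values: {10.72 MHz, 10.8 MHz, 17.94 MHz, 19.16 MHz}.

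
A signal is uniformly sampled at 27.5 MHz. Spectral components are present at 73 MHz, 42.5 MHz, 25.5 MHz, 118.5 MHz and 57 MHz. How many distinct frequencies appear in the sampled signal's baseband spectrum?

fs/2 = 13.75 MHz.
73 MHz mod fs = 18 MHz.
18 MHz > fs/2 = 13.75 MHz, folds to fs − 18 MHz = 9.5 MHz.
42.5 MHz mod fs = 15 MHz.
15 MHz > fs/2 = 13.75 MHz, folds to fs − 15 MHz = 12.5 MHz.
25.5 MHz > fs/2 = 13.75 MHz, folds to fs − 25.5 MHz = 2 MHz.
118.5 MHz mod fs = 8.5 MHz.
8.5 MHz ≤ fs/2 = 13.75 MHz, appears at 8.5 MHz.
57 MHz mod fs = 2 MHz.
2 MHz ≤ fs/2 = 13.75 MHz, appears at 2 MHz.
Distinct values: {2 MHz, 8.5 MHz, 9.5 MHz, 12.5 MHz} → 4.

4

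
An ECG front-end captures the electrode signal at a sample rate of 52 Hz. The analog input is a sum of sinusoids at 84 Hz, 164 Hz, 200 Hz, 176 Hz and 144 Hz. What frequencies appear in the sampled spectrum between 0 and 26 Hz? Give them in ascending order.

8 Hz, 12 Hz, 20 Hz

fs/2 = 26 Hz.
84 Hz mod fs = 32 Hz.
32 Hz > fs/2 = 26 Hz, folds to fs − 32 Hz = 20 Hz.
164 Hz mod fs = 8 Hz.
8 Hz ≤ fs/2 = 26 Hz, appears at 8 Hz.
200 Hz mod fs = 44 Hz.
44 Hz > fs/2 = 26 Hz, folds to fs − 44 Hz = 8 Hz.
176 Hz mod fs = 20 Hz.
20 Hz ≤ fs/2 = 26 Hz, appears at 20 Hz.
144 Hz mod fs = 40 Hz.
40 Hz > fs/2 = 26 Hz, folds to fs − 40 Hz = 12 Hz.
Distinct values: {8 Hz, 12 Hz, 20 Hz}.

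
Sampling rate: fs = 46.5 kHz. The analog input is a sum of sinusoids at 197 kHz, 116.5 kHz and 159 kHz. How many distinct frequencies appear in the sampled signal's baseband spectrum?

fs/2 = 23.25 kHz.
197 kHz mod fs = 11 kHz.
11 kHz ≤ fs/2 = 23.25 kHz, appears at 11 kHz.
116.5 kHz mod fs = 23.5 kHz.
23.5 kHz > fs/2 = 23.25 kHz, folds to fs − 23.5 kHz = 23 kHz.
159 kHz mod fs = 19.5 kHz.
19.5 kHz ≤ fs/2 = 23.25 kHz, appears at 19.5 kHz.
Distinct values: {11 kHz, 19.5 kHz, 23 kHz} → 3.

3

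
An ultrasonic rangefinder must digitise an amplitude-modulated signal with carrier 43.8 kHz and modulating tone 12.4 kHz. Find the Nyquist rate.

112.4 kHz

AM sidebands sit at fc ± fm = 31.4 kHz and 56.2 kHz.
Highest-frequency component: 56.2 kHz.
Nyquist rate = 2 × 56.2 kHz = 112.4 kHz.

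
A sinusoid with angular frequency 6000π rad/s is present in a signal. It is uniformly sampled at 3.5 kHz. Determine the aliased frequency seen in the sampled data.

0.5 kHz

ω = 6000π rad/s → f = ω/(2π) = 3000 Hz = 3 kHz.
3 kHz > fs/2 = 1.75 kHz, folds to fs − 3 kHz = 0.5 kHz.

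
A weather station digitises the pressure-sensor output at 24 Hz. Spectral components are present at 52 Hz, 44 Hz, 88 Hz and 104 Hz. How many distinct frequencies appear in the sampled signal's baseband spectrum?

2

fs/2 = 12 Hz.
52 Hz mod fs = 4 Hz.
4 Hz ≤ fs/2 = 12 Hz, appears at 4 Hz.
44 Hz mod fs = 20 Hz.
20 Hz > fs/2 = 12 Hz, folds to fs − 20 Hz = 4 Hz.
88 Hz mod fs = 16 Hz.
16 Hz > fs/2 = 12 Hz, folds to fs − 16 Hz = 8 Hz.
104 Hz mod fs = 8 Hz.
8 Hz ≤ fs/2 = 12 Hz, appears at 8 Hz.
Distinct values: {4 Hz, 8 Hz} → 2.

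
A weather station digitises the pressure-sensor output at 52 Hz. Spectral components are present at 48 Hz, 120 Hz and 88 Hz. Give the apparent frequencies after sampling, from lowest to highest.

4 Hz, 16 Hz

fs/2 = 26 Hz.
48 Hz > fs/2 = 26 Hz, folds to fs − 48 Hz = 4 Hz.
120 Hz mod fs = 16 Hz.
16 Hz ≤ fs/2 = 26 Hz, appears at 16 Hz.
88 Hz mod fs = 36 Hz.
36 Hz > fs/2 = 26 Hz, folds to fs − 36 Hz = 16 Hz.
Distinct values: {4 Hz, 16 Hz}.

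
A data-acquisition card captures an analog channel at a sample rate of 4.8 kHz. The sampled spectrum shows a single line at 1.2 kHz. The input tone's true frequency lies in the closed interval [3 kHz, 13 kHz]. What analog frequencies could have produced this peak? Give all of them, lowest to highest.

Frequencies that alias to 1.2 kHz are k·fs ± 1.2 kHz for integer k ≥ 0.
k=0: 1.2 kHz.
k=1: 3.6 kHz, 6 kHz.
k=2: 8.4 kHz, 10.8 kHz.
k=3: 13.2 kHz, 15.6 kHz.
Within [3 kHz, 13 kHz]: 3.6 kHz, 6 kHz, 8.4 kHz, 10.8 kHz.

3.6 kHz, 6 kHz, 8.4 kHz, 10.8 kHz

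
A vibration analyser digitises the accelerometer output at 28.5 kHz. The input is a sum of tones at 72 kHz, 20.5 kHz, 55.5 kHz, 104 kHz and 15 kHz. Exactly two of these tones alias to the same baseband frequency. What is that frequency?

13.5 kHz

fs/2 = 14.25 kHz.
72 kHz mod fs = 15 kHz.
15 kHz > fs/2 = 14.25 kHz, folds to fs − 15 kHz = 13.5 kHz.
20.5 kHz > fs/2 = 14.25 kHz, folds to fs − 20.5 kHz = 8 kHz.
55.5 kHz mod fs = 27 kHz.
27 kHz > fs/2 = 14.25 kHz, folds to fs − 27 kHz = 1.5 kHz.
104 kHz mod fs = 18.5 kHz.
18.5 kHz > fs/2 = 14.25 kHz, folds to fs − 18.5 kHz = 10 kHz.
15 kHz > fs/2 = 14.25 kHz, folds to fs − 15 kHz = 13.5 kHz.
15 kHz and 72 kHz both map to 13.5 kHz.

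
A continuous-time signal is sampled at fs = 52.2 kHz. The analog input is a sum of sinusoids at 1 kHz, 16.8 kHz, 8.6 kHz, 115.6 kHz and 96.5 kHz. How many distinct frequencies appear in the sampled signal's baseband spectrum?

fs/2 = 26.1 kHz.
1 kHz ≤ fs/2 = 26.1 kHz, passes unchanged.
16.8 kHz ≤ fs/2 = 26.1 kHz, passes unchanged.
8.6 kHz ≤ fs/2 = 26.1 kHz, passes unchanged.
115.6 kHz mod fs = 11.2 kHz.
11.2 kHz ≤ fs/2 = 26.1 kHz, appears at 11.2 kHz.
96.5 kHz mod fs = 44.3 kHz.
44.3 kHz > fs/2 = 26.1 kHz, folds to fs − 44.3 kHz = 7.9 kHz.
Distinct values: {1 kHz, 7.9 kHz, 8.6 kHz, 11.2 kHz, 16.8 kHz} → 5.

5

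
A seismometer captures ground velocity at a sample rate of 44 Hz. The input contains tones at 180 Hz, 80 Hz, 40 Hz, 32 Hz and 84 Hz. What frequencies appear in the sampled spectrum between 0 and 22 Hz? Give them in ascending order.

fs/2 = 22 Hz.
180 Hz mod fs = 4 Hz.
4 Hz ≤ fs/2 = 22 Hz, appears at 4 Hz.
80 Hz mod fs = 36 Hz.
36 Hz > fs/2 = 22 Hz, folds to fs − 36 Hz = 8 Hz.
40 Hz > fs/2 = 22 Hz, folds to fs − 40 Hz = 4 Hz.
32 Hz > fs/2 = 22 Hz, folds to fs − 32 Hz = 12 Hz.
84 Hz mod fs = 40 Hz.
40 Hz > fs/2 = 22 Hz, folds to fs − 40 Hz = 4 Hz.
Distinct values: {4 Hz, 8 Hz, 12 Hz}.

4 Hz, 8 Hz, 12 Hz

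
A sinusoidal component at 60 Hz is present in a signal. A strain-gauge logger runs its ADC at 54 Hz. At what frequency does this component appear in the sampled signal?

6 Hz

60 Hz mod fs = 6 Hz.
6 Hz ≤ fs/2 = 27 Hz, appears at 6 Hz.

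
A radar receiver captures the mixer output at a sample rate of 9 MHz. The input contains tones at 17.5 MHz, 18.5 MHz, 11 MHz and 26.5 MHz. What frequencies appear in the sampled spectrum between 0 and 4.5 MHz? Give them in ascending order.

0.5 MHz, 2 MHz

fs/2 = 4.5 MHz.
17.5 MHz mod fs = 8.5 MHz.
8.5 MHz > fs/2 = 4.5 MHz, folds to fs − 8.5 MHz = 0.5 MHz.
18.5 MHz mod fs = 0.5 MHz.
0.5 MHz ≤ fs/2 = 4.5 MHz, appears at 0.5 MHz.
11 MHz mod fs = 2 MHz.
2 MHz ≤ fs/2 = 4.5 MHz, appears at 2 MHz.
26.5 MHz mod fs = 8.5 MHz.
8.5 MHz > fs/2 = 4.5 MHz, folds to fs − 8.5 MHz = 0.5 MHz.
Distinct values: {0.5 MHz, 2 MHz}.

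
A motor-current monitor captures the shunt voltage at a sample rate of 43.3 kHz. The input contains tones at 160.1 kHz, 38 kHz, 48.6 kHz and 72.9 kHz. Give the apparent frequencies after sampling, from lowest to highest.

fs/2 = 21.65 kHz.
160.1 kHz mod fs = 30.2 kHz.
30.2 kHz > fs/2 = 21.65 kHz, folds to fs − 30.2 kHz = 13.1 kHz.
38 kHz > fs/2 = 21.65 kHz, folds to fs − 38 kHz = 5.3 kHz.
48.6 kHz mod fs = 5.3 kHz.
5.3 kHz ≤ fs/2 = 21.65 kHz, appears at 5.3 kHz.
72.9 kHz mod fs = 29.6 kHz.
29.6 kHz > fs/2 = 21.65 kHz, folds to fs − 29.6 kHz = 13.7 kHz.
Distinct values: {5.3 kHz, 13.1 kHz, 13.7 kHz}.

5.3 kHz, 13.1 kHz, 13.7 kHz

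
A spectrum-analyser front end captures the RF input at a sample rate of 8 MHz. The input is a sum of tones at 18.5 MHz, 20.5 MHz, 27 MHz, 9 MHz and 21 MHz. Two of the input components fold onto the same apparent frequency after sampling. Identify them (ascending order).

fs/2 = 4 MHz.
18.5 MHz mod fs = 2.5 MHz.
2.5 MHz ≤ fs/2 = 4 MHz, appears at 2.5 MHz.
20.5 MHz mod fs = 4.5 MHz.
4.5 MHz > fs/2 = 4 MHz, folds to fs − 4.5 MHz = 3.5 MHz.
27 MHz mod fs = 3 MHz.
3 MHz ≤ fs/2 = 4 MHz, appears at 3 MHz.
9 MHz mod fs = 1 MHz.
1 MHz ≤ fs/2 = 4 MHz, appears at 1 MHz.
21 MHz mod fs = 5 MHz.
5 MHz > fs/2 = 4 MHz, folds to fs − 5 MHz = 3 MHz.
21 MHz and 27 MHz both map to 3 MHz.

21 MHz, 27 MHz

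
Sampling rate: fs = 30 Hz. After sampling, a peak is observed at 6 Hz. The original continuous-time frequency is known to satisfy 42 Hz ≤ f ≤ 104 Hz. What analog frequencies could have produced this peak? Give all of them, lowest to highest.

Frequencies that alias to 6 Hz are k·fs ± 6 Hz for integer k ≥ 0.
k=0: 6 Hz.
k=1: 24 Hz, 36 Hz.
k=2: 54 Hz, 66 Hz.
k=3: 84 Hz, 96 Hz.
k=4: 114 Hz, 126 Hz.
Within [42 Hz, 104 Hz]: 54 Hz, 66 Hz, 84 Hz, 96 Hz.

54 Hz, 66 Hz, 84 Hz, 96 Hz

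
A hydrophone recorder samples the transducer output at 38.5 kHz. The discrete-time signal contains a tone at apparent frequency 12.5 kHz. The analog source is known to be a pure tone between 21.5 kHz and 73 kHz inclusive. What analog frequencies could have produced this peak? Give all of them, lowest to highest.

26 kHz, 51 kHz, 64.5 kHz

Frequencies that alias to 12.5 kHz are k·fs ± 12.5 kHz for integer k ≥ 0.
k=0: 12.5 kHz.
k=1: 26 kHz, 51 kHz.
k=2: 64.5 kHz, 89.5 kHz.
k=3: 103 kHz, 128 kHz.
Within [21.5 kHz, 73 kHz]: 26 kHz, 51 kHz, 64.5 kHz.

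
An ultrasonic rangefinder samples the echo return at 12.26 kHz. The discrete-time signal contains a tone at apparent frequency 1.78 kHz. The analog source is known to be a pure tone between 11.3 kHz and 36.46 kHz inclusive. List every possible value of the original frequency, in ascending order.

14.04 kHz, 22.74 kHz, 26.3 kHz, 35 kHz

Frequencies that alias to 1.78 kHz are k·fs ± 1.78 kHz for integer k ≥ 0.
k=0: 1.78 kHz.
k=1: 10.48 kHz, 14.04 kHz.
k=2: 22.74 kHz, 26.3 kHz.
k=3: 35 kHz, 38.56 kHz.
k=4: 47.26 kHz, 50.82 kHz.
Within [11.3 kHz, 36.46 kHz]: 14.04 kHz, 22.74 kHz, 26.3 kHz, 35 kHz.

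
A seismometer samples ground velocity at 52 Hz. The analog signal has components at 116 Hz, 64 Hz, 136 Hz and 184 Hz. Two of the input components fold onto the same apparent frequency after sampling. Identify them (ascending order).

fs/2 = 26 Hz.
116 Hz mod fs = 12 Hz.
12 Hz ≤ fs/2 = 26 Hz, appears at 12 Hz.
64 Hz mod fs = 12 Hz.
12 Hz ≤ fs/2 = 26 Hz, appears at 12 Hz.
136 Hz mod fs = 32 Hz.
32 Hz > fs/2 = 26 Hz, folds to fs − 32 Hz = 20 Hz.
184 Hz mod fs = 28 Hz.
28 Hz > fs/2 = 26 Hz, folds to fs − 28 Hz = 24 Hz.
64 Hz and 116 Hz both map to 12 Hz.

64 Hz, 116 Hz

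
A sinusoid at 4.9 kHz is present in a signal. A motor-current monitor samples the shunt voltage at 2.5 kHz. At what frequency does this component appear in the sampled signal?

0.1 kHz

4.9 kHz mod fs = 2.4 kHz.
2.4 kHz > fs/2 = 1.25 kHz, folds to fs − 2.4 kHz = 0.1 kHz.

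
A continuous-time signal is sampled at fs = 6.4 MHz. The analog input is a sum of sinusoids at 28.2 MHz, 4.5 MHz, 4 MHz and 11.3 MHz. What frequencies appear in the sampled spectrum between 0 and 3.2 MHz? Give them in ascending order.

fs/2 = 3.2 MHz.
28.2 MHz mod fs = 2.6 MHz.
2.6 MHz ≤ fs/2 = 3.2 MHz, appears at 2.6 MHz.
4.5 MHz > fs/2 = 3.2 MHz, folds to fs − 4.5 MHz = 1.9 MHz.
4 MHz > fs/2 = 3.2 MHz, folds to fs − 4 MHz = 2.4 MHz.
11.3 MHz mod fs = 4.9 MHz.
4.9 MHz > fs/2 = 3.2 MHz, folds to fs − 4.9 MHz = 1.5 MHz.
Distinct values: {1.5 MHz, 1.9 MHz, 2.4 MHz, 2.6 MHz}.

1.5 MHz, 1.9 MHz, 2.4 MHz, 2.6 MHz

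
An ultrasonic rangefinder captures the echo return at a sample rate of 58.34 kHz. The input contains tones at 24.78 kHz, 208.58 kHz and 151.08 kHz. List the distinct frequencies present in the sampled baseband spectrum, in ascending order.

fs/2 = 29.17 kHz.
24.78 kHz ≤ fs/2 = 29.17 kHz, passes unchanged.
208.58 kHz mod fs = 33.56 kHz.
33.56 kHz > fs/2 = 29.17 kHz, folds to fs − 33.56 kHz = 24.78 kHz.
151.08 kHz mod fs = 34.4 kHz.
34.4 kHz > fs/2 = 29.17 kHz, folds to fs − 34.4 kHz = 23.94 kHz.
Distinct values: {23.94 kHz, 24.78 kHz}.

23.94 kHz, 24.78 kHz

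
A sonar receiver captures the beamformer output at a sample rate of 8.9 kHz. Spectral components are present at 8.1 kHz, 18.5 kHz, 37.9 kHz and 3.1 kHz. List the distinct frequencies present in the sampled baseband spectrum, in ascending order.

fs/2 = 4.45 kHz.
8.1 kHz > fs/2 = 4.45 kHz, folds to fs − 8.1 kHz = 0.8 kHz.
18.5 kHz mod fs = 0.7 kHz.
0.7 kHz ≤ fs/2 = 4.45 kHz, appears at 0.7 kHz.
37.9 kHz mod fs = 2.3 kHz.
2.3 kHz ≤ fs/2 = 4.45 kHz, appears at 2.3 kHz.
3.1 kHz ≤ fs/2 = 4.45 kHz, passes unchanged.
Distinct values: {0.7 kHz, 0.8 kHz, 2.3 kHz, 3.1 kHz}.

0.7 kHz, 0.8 kHz, 2.3 kHz, 3.1 kHz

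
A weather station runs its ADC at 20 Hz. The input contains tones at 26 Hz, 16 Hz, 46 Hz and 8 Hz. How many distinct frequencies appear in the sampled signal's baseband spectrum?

fs/2 = 10 Hz.
26 Hz mod fs = 6 Hz.
6 Hz ≤ fs/2 = 10 Hz, appears at 6 Hz.
16 Hz > fs/2 = 10 Hz, folds to fs − 16 Hz = 4 Hz.
46 Hz mod fs = 6 Hz.
6 Hz ≤ fs/2 = 10 Hz, appears at 6 Hz.
8 Hz ≤ fs/2 = 10 Hz, passes unchanged.
Distinct values: {4 Hz, 6 Hz, 8 Hz} → 3.

3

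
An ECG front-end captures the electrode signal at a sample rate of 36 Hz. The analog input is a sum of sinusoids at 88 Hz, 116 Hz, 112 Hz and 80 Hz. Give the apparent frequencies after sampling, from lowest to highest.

fs/2 = 18 Hz.
88 Hz mod fs = 16 Hz.
16 Hz ≤ fs/2 = 18 Hz, appears at 16 Hz.
116 Hz mod fs = 8 Hz.
8 Hz ≤ fs/2 = 18 Hz, appears at 8 Hz.
112 Hz mod fs = 4 Hz.
4 Hz ≤ fs/2 = 18 Hz, appears at 4 Hz.
80 Hz mod fs = 8 Hz.
8 Hz ≤ fs/2 = 18 Hz, appears at 8 Hz.
Distinct values: {4 Hz, 8 Hz, 16 Hz}.

4 Hz, 8 Hz, 16 Hz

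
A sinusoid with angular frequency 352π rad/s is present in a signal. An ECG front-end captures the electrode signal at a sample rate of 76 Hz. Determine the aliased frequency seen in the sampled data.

ω = 352π rad/s → f = ω/(2π) = 176 Hz.
176 Hz mod fs = 24 Hz.
24 Hz ≤ fs/2 = 38 Hz, appears at 24 Hz.

24 Hz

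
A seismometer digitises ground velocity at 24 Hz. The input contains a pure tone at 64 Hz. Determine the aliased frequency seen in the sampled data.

64 Hz mod fs = 16 Hz.
16 Hz > fs/2 = 12 Hz, folds to fs − 16 Hz = 8 Hz.

8 Hz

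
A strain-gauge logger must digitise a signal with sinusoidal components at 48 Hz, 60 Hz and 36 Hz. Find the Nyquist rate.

Highest-frequency component: 60 Hz.
Nyquist rate = 2 × 60 Hz = 120 Hz.

120 Hz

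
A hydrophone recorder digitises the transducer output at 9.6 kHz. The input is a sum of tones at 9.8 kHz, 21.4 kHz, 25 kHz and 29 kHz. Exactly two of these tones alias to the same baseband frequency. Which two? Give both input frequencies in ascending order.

9.8 kHz, 29 kHz

fs/2 = 4.8 kHz.
9.8 kHz mod fs = 0.2 kHz.
0.2 kHz ≤ fs/2 = 4.8 kHz, appears at 0.2 kHz.
21.4 kHz mod fs = 2.2 kHz.
2.2 kHz ≤ fs/2 = 4.8 kHz, appears at 2.2 kHz.
25 kHz mod fs = 5.8 kHz.
5.8 kHz > fs/2 = 4.8 kHz, folds to fs − 5.8 kHz = 3.8 kHz.
29 kHz mod fs = 0.2 kHz.
0.2 kHz ≤ fs/2 = 4.8 kHz, appears at 0.2 kHz.
9.8 kHz and 29 kHz both map to 0.2 kHz.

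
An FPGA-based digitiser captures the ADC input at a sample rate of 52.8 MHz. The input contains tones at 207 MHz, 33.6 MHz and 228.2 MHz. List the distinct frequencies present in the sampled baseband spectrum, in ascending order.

4.2 MHz, 17 MHz, 19.2 MHz

fs/2 = 26.4 MHz.
207 MHz mod fs = 48.6 MHz.
48.6 MHz > fs/2 = 26.4 MHz, folds to fs − 48.6 MHz = 4.2 MHz.
33.6 MHz > fs/2 = 26.4 MHz, folds to fs − 33.6 MHz = 19.2 MHz.
228.2 MHz mod fs = 17 MHz.
17 MHz ≤ fs/2 = 26.4 MHz, appears at 17 MHz.
Distinct values: {4.2 MHz, 17 MHz, 19.2 MHz}.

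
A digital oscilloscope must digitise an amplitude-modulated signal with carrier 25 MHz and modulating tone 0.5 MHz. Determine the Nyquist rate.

AM sidebands sit at fc ± fm = 24.5 MHz and 25.5 MHz.
Highest-frequency component: 25.5 MHz.
Nyquist rate = 2 × 25.5 MHz = 51 MHz.

51 MHz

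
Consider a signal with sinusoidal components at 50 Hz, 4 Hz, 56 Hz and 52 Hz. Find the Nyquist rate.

Highest-frequency component: 56 Hz.
Nyquist rate = 2 × 56 Hz = 112 Hz.

112 Hz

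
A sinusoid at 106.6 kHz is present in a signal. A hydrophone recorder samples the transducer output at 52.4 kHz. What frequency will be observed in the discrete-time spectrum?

1.8 kHz

106.6 kHz mod fs = 1.8 kHz.
1.8 kHz ≤ fs/2 = 26.2 kHz, appears at 1.8 kHz.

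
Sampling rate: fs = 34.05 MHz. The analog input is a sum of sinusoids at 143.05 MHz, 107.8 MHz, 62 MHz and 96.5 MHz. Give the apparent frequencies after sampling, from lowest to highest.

fs/2 = 17.025 MHz.
143.05 MHz mod fs = 6.85 MHz.
6.85 MHz ≤ fs/2 = 17.025 MHz, appears at 6.85 MHz.
107.8 MHz mod fs = 5.65 MHz.
5.65 MHz ≤ fs/2 = 17.025 MHz, appears at 5.65 MHz.
62 MHz mod fs = 27.95 MHz.
27.95 MHz > fs/2 = 17.025 MHz, folds to fs − 27.95 MHz = 6.1 MHz.
96.5 MHz mod fs = 28.4 MHz.
28.4 MHz > fs/2 = 17.025 MHz, folds to fs − 28.4 MHz = 5.65 MHz.
Distinct values: {5.65 MHz, 6.1 MHz, 6.85 MHz}.

5.65 MHz, 6.1 MHz, 6.85 MHz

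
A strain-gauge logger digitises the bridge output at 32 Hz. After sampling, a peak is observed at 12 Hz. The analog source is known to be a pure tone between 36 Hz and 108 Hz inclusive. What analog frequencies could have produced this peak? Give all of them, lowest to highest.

44 Hz, 52 Hz, 76 Hz, 84 Hz, 108 Hz

Frequencies that alias to 12 Hz are k·fs ± 12 Hz for integer k ≥ 0.
k=0: 12 Hz.
k=1: 20 Hz, 44 Hz.
k=2: 52 Hz, 76 Hz.
k=3: 84 Hz, 108 Hz.
k=4: 116 Hz, 140 Hz.
Within [36 Hz, 108 Hz]: 44 Hz, 52 Hz, 76 Hz, 84 Hz, 108 Hz.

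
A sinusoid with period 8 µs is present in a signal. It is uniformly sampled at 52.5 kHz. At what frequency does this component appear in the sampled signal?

20 kHz

T = 8 µs → f = 1/T = 125 kHz.
125 kHz mod fs = 20 kHz.
20 kHz ≤ fs/2 = 26.25 kHz, appears at 20 kHz.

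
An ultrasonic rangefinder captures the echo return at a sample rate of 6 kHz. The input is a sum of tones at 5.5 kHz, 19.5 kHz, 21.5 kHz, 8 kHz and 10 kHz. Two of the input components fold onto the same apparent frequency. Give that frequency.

fs/2 = 3 kHz.
5.5 kHz > fs/2 = 3 kHz, folds to fs − 5.5 kHz = 0.5 kHz.
19.5 kHz mod fs = 1.5 kHz.
1.5 kHz ≤ fs/2 = 3 kHz, appears at 1.5 kHz.
21.5 kHz mod fs = 3.5 kHz.
3.5 kHz > fs/2 = 3 kHz, folds to fs − 3.5 kHz = 2.5 kHz.
8 kHz mod fs = 2 kHz.
2 kHz ≤ fs/2 = 3 kHz, appears at 2 kHz.
10 kHz mod fs = 4 kHz.
4 kHz > fs/2 = 3 kHz, folds to fs − 4 kHz = 2 kHz.
8 kHz and 10 kHz both map to 2 kHz.

2 kHz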